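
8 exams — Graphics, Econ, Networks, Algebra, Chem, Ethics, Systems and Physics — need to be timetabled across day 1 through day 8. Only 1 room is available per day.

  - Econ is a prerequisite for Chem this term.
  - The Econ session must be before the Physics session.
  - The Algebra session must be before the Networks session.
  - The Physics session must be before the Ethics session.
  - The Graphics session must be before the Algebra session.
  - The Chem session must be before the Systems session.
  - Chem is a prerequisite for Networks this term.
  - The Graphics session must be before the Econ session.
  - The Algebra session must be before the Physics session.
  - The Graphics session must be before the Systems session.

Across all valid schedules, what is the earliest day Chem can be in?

Precedence pushes Chem to at least day 3; downstream work caps Chem at day 7.
Chem at day 3 is achievable: Algebra -> day 4, Graphics -> day 1, Networks -> day 6, Chem -> day 3, Econ -> day 2, Physics -> day 5, Systems -> day 7, Ethics -> day 8.

day 3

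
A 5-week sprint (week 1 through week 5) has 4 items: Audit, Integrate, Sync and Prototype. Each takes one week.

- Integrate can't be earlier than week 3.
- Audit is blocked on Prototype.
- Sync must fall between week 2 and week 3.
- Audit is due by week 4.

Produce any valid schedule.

Prototype=week 1, Integrate=week 3, Sync=week 2, Audit=week 2

Checking: Prototype(week 1) before Audit(week 2); Audit=week 2 in [week 1,week 4]; Sync=week 2 in [week 2,week 3]; Integrate=week 3 in [week 3,week 5].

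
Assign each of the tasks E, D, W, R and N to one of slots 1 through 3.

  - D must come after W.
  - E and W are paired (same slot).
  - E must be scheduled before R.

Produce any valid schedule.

D=2; E=1; N=1; R=2; W=1

Checking: E(1) before R(2); W(1) before D(2); E = W = 1.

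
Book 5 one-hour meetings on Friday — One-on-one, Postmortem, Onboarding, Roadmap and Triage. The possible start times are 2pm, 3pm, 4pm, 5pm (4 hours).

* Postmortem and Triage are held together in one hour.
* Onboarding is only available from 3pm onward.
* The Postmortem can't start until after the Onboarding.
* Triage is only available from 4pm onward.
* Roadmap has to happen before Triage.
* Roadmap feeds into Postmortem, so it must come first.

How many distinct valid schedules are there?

32

Splitting on One-on-one: it can be 2pm (8), 3pm (8), 4pm (8), 5pm (8). Listing each branch's schedules as (Postmortem, Onboarding, Roadmap, Triage):
One-on-one=2pm: (4pm,3pm,2pm,4pm) (4pm,3pm,3pm,4pm) (5pm,3pm,2pm,5pm) (5pm,3pm,3pm,5pm) (5pm,3pm,4pm,5pm) (5pm,4pm,2pm,5pm) (5pm,4pm,3pm,5pm) (5pm,4pm,4pm,5pm) — 8.
One-on-one=3pm: (4pm,3pm,2pm,4pm) (4pm,3pm,3pm,4pm) (5pm,3pm,2pm,5pm) (5pm,3pm,3pm,5pm) (5pm,3pm,4pm,5pm) (5pm,4pm,2pm,5pm) (5pm,4pm,3pm,5pm) (5pm,4pm,4pm,5pm) — 8.
One-on-one=4pm: (4pm,3pm,2pm,4pm) (4pm,3pm,3pm,4pm) (5pm,3pm,2pm,5pm) (5pm,3pm,3pm,5pm) (5pm,3pm,4pm,5pm) (5pm,4pm,2pm,5pm) (5pm,4pm,3pm,5pm) (5pm,4pm,4pm,5pm) — 8.
One-on-one=5pm: (4pm,3pm,2pm,4pm) (4pm,3pm,3pm,4pm) (5pm,3pm,2pm,5pm) (5pm,3pm,3pm,5pm) (5pm,3pm,4pm,5pm) (5pm,4pm,2pm,5pm) (5pm,4pm,3pm,5pm) (5pm,4pm,4pm,5pm) — 8.
Summing: 8 + 8 + 8 + 8 = 32.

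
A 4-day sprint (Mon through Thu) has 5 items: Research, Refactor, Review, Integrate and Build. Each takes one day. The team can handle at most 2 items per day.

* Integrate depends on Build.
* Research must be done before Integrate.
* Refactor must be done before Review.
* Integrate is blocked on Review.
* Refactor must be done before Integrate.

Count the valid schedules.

Splitting on Research: it can be Mon (8), Tue (8), Wed (7). Listing each branch's schedules as (Refactor, Review, Integrate, Build):
Research=Mon: (Mon,Tue,Wed,Tue) (Mon,Tue,Thu,Tue) (Mon,Tue,Thu,Wed) (Mon,Wed,Thu,Tue) (Mon,Wed,Thu,Wed) (Tue,Wed,Thu,Mon) (Tue,Wed,Thu,Tue) (Tue,Wed,Thu,Wed) — 8.
Research=Tue: (Mon,Tue,Wed,Mon) (Mon,Tue,Thu,Mon) (Mon,Tue,Thu,Wed) (Mon,Wed,Thu,Mon) (Mon,Wed,Thu,Tue) (Mon,Wed,Thu,Wed) (Tue,Wed,Thu,Mon) (Tue,Wed,Thu,Wed) — 8.
Research=Wed: (Mon,Tue,Thu,Mon) (Mon,Tue,Thu,Tue) (Mon,Tue,Thu,Wed) (Mon,Wed,Thu,Mon) (Mon,Wed,Thu,Tue) (Tue,Wed,Thu,Mon) (Tue,Wed,Thu,Tue) — 7.
Summing: 8 + 8 + 7 = 23.

23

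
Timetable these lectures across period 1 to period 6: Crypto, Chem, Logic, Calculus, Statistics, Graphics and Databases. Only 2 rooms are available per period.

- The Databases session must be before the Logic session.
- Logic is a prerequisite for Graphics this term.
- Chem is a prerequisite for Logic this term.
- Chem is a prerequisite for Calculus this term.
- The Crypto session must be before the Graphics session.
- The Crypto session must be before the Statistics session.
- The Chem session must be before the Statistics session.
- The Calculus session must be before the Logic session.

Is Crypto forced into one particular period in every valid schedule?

Crypto can be period 1 (e.g. Chem=period 1; Graphics=period 4; Databases=period 2; Calculus=period 2; Statistics=period 3; Logic=period 3; Crypto=period 1) or period 2 (e.g. Databases in period 1; Chem in period 1; Graphics in period 4; Statistics in period 3; Logic in period 3; Crypto in period 2; Calculus in period 2).

No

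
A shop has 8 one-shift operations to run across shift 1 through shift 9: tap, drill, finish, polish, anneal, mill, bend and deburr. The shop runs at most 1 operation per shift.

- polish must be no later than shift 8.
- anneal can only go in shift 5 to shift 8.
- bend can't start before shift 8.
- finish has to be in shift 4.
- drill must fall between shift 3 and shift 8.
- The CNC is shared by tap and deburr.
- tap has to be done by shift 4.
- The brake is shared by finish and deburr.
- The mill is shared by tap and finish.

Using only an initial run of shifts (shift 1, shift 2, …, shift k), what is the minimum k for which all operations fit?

8

With at most 1 per shift and 8 operations, at least 8 shifts are needed.
bend can't be placed before shift 8, so the schedule must run through at least shift 8.
8 works (last occupied shift: shift 8): for example polish -> shift 2, deburr -> shift 7, tap -> shift 1, anneal -> shift 5, mill -> shift 6, finish -> shift 4, drill -> shift 3, bend -> shift 8.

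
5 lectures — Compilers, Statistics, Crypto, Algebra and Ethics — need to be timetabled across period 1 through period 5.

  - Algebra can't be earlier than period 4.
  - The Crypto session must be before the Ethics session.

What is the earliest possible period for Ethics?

Precedence pushes Ethics to at least period 2.
Ethics at period 2 is achievable: Compilers -> period 1; Crypto -> period 1; Statistics -> period 1; Ethics -> period 2; Algebra -> period 4.

period 2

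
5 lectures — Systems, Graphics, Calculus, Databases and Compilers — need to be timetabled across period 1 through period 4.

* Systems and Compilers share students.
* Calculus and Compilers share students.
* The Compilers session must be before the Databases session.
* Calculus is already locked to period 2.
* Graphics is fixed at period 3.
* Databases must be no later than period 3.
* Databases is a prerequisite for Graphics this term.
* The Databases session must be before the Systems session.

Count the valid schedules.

2

Enumerating: Compilers in period 1; Systems in period 3; Databases in period 2; Graphics in period 3; Calculus in period 2 | Graphics=period 3, Systems=period 4, Compilers=period 1, Calculus=period 2, Databases=period 2.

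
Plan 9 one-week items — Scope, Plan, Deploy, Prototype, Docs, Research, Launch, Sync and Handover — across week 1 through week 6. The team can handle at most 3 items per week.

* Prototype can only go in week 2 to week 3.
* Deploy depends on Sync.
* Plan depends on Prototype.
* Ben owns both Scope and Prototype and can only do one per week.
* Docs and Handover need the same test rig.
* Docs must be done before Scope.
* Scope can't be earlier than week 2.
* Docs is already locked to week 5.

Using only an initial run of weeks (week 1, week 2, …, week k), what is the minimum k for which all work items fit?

The precedence chain requires at least 2 distinct weeks.
With at most 3 per week and 9 work items, at least 3 weeks are needed.
Propagating the time windows through the other constraints, Scope can't land before week 6, so the schedule must run through at least week 6.
6 works (last occupied week: week 6): for example Docs=week 5, Launch=week 1, Handover=week 2, Sync=week 1, Deploy=week 2, Research=week 1, Prototype=week 2, Plan=week 3, Scope=week 6.

6 weeks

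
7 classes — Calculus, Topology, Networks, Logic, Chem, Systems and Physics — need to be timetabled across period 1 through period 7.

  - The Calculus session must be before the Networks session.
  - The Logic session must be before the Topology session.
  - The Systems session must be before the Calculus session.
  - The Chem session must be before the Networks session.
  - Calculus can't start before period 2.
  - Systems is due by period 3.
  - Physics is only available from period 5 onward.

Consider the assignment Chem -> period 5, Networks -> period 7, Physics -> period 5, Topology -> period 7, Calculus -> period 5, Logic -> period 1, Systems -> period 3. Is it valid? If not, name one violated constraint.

Calculus can't start before period 2 — holds.
The Logic session must be before the Topology session — holds.
The Systems session must be before the Calculus session — holds.
The Chem session must be before the Networks session — holds.
The Calculus session must be before the Networks session — holds.
Physics is only available from period 5 onward — holds.
Systems is due by period 3 — holds.

Yes, all constraints hold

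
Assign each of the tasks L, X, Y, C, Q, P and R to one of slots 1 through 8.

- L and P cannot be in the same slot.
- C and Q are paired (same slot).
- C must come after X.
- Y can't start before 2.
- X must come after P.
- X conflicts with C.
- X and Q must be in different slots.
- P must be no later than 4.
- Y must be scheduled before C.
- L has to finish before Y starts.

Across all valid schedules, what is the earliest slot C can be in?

4

Precedence pushes C to at least 3.
C at 4 is achievable: Y in 3; R in 1; Q in 4; C in 4; L in 2; P in 1; X in 2.
Nothing earlier works — the conflict constraints rule out every slot before 4.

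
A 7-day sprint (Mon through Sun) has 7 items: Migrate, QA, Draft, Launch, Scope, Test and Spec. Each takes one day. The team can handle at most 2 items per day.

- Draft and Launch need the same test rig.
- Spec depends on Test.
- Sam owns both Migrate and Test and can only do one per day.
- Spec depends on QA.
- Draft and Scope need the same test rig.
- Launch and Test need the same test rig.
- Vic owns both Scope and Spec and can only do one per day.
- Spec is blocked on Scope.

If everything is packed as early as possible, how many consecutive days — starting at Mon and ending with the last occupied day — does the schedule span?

4

The precedence chain requires at least 2 distinct days.
With at most 2 per day and 7 tasks, at least 4 days are needed.
4 works (last occupied day: Thu): for example QA=Mon; Spec=Wed; Launch=Thu; Draft=Tue; Test=Tue; Scope=Mon; Migrate=Wed.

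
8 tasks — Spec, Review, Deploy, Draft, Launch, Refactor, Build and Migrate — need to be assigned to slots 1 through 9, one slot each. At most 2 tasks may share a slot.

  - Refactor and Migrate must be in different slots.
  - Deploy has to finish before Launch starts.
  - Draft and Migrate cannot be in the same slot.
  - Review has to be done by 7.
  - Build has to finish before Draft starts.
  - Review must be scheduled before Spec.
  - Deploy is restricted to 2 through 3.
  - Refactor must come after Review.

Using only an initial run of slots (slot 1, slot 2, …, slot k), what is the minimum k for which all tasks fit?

The precedence chain requires at least 2 distinct slots.
With at most 2 per slot and 8 tasks, at least 4 slots are needed.
Propagating the time windows through the other constraints, Launch can't land before 3, so the schedule must run through at least slot 3.
4 works (last occupied slot: 4): for example Draft in 3; Spec in 2; Refactor in 3; Launch in 4; Migrate in 4; Deploy in 2; Build in 1; Review in 1.

4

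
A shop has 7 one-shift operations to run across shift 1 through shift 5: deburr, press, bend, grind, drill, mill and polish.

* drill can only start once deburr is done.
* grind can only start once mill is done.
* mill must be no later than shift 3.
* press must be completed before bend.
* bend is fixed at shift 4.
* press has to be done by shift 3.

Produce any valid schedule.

grind in shift 2; drill in shift 2; deburr in shift 1; polish in shift 1; press in shift 1; bend in shift 4; mill in shift 1

Checking: press(shift 1) before bend(shift 4); mill(shift 1) before grind(shift 2); deburr(shift 1) before drill(shift 2); press=shift 1 in [shift 1,shift 3]; bend=shift 4 in [shift 4,shift 4]; mill=shift 1 in [shift 1,shift 3].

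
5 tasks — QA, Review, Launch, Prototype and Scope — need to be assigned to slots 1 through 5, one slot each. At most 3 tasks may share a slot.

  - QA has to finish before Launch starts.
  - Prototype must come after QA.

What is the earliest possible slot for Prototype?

Precedence pushes Prototype to at least 2.
Prototype at 2 is achievable: Launch -> 2; Review -> 1; QA -> 1; Scope -> 1; Prototype -> 2.

2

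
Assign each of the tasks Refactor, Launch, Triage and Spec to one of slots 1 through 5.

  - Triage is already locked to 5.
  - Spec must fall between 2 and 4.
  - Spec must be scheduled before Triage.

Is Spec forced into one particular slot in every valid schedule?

Spec can be 2 (e.g. Spec -> 2; Launch -> 1; Triage -> 5; Refactor -> 1) or 3 (e.g. Spec -> 3, Launch -> 1, Triage -> 5, Refactor -> 1).

No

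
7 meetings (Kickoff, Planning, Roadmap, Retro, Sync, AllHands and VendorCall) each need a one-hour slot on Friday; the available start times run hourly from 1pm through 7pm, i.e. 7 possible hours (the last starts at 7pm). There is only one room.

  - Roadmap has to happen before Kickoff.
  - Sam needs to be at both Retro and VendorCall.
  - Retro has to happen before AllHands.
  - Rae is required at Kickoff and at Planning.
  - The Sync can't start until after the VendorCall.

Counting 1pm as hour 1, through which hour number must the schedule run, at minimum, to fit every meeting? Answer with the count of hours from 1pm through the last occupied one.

7 hours

The precedence chain requires at least 2 distinct hours.
With at most 1 per hour and 7 meetings, at least 7 hours are needed.
7 works (last occupied hour: 7pm): for example VendorCall=4pm; Roadmap=1pm; Kickoff=2pm; Retro=3pm; AllHands=6pm; Planning=7pm; Sync=5pm.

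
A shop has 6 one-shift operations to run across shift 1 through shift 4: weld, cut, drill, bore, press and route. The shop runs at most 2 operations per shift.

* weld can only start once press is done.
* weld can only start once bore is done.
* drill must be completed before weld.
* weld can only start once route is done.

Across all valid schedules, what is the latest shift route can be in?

Downstream work caps route at shift 3.
route at shift 3 is achievable: press=shift 2, weld=shift 4, bore=shift 1, cut=shift 2, drill=shift 1, route=shift 3.

shift 3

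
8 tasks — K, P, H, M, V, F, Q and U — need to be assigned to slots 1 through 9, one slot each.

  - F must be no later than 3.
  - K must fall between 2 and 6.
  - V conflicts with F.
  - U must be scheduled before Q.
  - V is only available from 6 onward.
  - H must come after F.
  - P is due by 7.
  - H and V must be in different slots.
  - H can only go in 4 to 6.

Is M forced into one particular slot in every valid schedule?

M can be 1 (e.g. Q -> 2; P -> 1; U -> 1; K -> 2; F -> 1; H -> 4; V -> 6; M -> 1) or 2 (e.g. U -> 1; H -> 4; Q -> 2; K -> 2; M -> 2; F -> 1; P -> 1; V -> 6).

No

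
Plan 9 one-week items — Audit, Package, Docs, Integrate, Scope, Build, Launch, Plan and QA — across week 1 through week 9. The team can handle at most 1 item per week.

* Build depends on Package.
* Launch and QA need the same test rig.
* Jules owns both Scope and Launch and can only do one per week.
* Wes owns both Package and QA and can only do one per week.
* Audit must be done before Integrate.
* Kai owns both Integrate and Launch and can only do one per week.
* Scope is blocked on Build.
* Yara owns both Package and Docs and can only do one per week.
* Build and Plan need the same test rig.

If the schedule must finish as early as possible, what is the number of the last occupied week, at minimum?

The precedence chain requires at least 3 distinct weeks.
With at most 1 per week and 9 work items, at least 9 weeks are needed.
9 works (last occupied week: week 9): for example Integrate=week 4, Launch=week 7, Build=week 2, Audit=week 3, Docs=week 6, Package=week 1, Scope=week 5, Plan=week 8, QA=week 9.

9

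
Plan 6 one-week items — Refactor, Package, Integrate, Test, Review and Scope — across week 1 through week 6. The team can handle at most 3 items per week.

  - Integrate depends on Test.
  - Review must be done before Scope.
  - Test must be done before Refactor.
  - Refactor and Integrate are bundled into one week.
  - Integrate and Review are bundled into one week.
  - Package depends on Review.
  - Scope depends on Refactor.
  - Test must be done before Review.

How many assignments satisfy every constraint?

Splitting on Refactor: it can be week 2 (16), week 3 (18), week 4 (12), week 5 (4). Listing each branch's schedules as (Package, Integrate, Test, Review, Scope) by week number:
Refactor=week 2: (3,2,1,2,3) (3,2,1,2,4) (3,2,1,2,5) (3,2,1,2,6) (4,2,1,2,3) (4,2,1,2,4) (4,2,1,2,5) (4,2,1,2,6) (5,2,1,2,3) (5,2,1,2,4) (5,2,1,2,5) (5,2,1,2,6) (6,2,1,2,3) (6,2,1,2,4) (6,2,1,2,5) (6,2,1,2,6) — 16.
Refactor=week 3: (4,3,1,3,4) (4,3,1,3,5) (4,3,1,3,6) (4,3,2,3,4) (4,3,2,3,5) (4,3,2,3,6) (5,3,1,3,4) (5,3,1,3,5) (5,3,1,3,6) (5,3,2,3,4) (5,3,2,3,5) (5,3,2,3,6) (6,3,1,3,4) (6,3,1,3,5) (6,3,1,3,6) (6,3,2,3,4) (6,3,2,3,5) (6,3,2,3,6) — 18.
Refactor=week 4: (5,4,1,4,5) (5,4,1,4,6) (5,4,2,4,5) (5,4,2,4,6) (5,4,3,4,5) (5,4,3,4,6) (6,4,1,4,5) (6,4,1,4,6) (6,4,2,4,5) (6,4,2,4,6) (6,4,3,4,5) (6,4,3,4,6) — 12.
Refactor=week 5: (6,5,1,5,6) (6,5,2,5,6) (6,5,3,5,6) (6,5,4,5,6) — 4.
Summing: 16 + 18 + 12 + 4 = 50.

50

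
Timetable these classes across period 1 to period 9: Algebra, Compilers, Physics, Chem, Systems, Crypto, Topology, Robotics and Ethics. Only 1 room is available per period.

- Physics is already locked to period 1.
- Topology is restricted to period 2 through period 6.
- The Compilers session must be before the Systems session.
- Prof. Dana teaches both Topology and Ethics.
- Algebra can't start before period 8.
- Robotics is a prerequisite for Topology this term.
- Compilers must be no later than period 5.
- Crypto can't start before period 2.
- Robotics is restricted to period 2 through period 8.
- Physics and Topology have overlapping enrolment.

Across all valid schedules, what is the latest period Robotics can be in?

Robotics is available from period 2; Robotics's own window allows nothing later than period 8; downstream work caps Robotics at period 5.
Robotics at period 5 is achievable: Chem in period 7, Physics in period 1, Systems in period 4, Topology in period 6, Crypto in period 3, Algebra in period 8, Ethics in period 9, Compilers in period 2, Robotics in period 5.

period 5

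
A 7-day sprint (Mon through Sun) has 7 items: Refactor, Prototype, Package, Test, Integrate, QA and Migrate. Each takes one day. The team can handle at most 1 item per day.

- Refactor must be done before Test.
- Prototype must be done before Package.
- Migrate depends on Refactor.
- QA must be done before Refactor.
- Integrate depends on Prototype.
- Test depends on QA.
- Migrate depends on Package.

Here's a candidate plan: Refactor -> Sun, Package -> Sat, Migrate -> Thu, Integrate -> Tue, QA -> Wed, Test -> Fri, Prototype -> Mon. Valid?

No. Migrate depends on Refactor is not satisfied.

The team can handle at most 1 item per day — holds.
Migrate depends on Package — violated.
Integrate depends on Prototype — holds.
Migrate depends on Refactor — violated.
Test depends on QA — holds.
QA must be done before Refactor — holds.
Refactor must be done before Test — violated.
Prototype must be done before Package — holds.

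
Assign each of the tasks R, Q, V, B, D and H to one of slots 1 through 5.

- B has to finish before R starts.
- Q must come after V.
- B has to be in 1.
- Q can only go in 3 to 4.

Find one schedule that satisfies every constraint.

H=1; V=1; R=2; Q=3; B=1; D=1

Checking: B(1) before R(2); V(1) before Q(3); B=1 in [1,1]; Q=3 in [3,4].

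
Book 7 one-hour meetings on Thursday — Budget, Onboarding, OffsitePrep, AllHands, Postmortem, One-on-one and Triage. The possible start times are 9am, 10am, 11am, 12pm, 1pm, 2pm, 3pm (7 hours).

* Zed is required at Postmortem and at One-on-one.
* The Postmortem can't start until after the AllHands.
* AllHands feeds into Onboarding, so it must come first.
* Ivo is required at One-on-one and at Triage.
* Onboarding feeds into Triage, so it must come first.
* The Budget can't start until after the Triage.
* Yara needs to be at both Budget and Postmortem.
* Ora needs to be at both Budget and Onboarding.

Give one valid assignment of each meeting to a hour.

AllHands -> 9am; Postmortem -> 10am; Onboarding -> 10am; One-on-one -> 9am; OffsitePrep -> 9am; Budget -> 12pm; Triage -> 11am

Checking: Onboarding(10am) before Triage(11am); AllHands(9am) before Postmortem(10am); AllHands(9am) before Onboarding(10am); Triage(11am) before Budget(12pm); One-on-one(9am) != Triage(11am); Budget(12pm) != Onboarding(10am); Budget(12pm) != Postmortem(10am); Postmortem(10am) != One-on-one(9am).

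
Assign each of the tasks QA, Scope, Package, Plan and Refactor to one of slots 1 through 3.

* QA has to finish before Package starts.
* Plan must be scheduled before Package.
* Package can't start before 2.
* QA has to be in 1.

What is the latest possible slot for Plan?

Downstream work caps Plan at 2.
Plan at 2 is achievable: Package -> 3, Scope -> 1, QA -> 1, Plan -> 2, Refactor -> 1.

2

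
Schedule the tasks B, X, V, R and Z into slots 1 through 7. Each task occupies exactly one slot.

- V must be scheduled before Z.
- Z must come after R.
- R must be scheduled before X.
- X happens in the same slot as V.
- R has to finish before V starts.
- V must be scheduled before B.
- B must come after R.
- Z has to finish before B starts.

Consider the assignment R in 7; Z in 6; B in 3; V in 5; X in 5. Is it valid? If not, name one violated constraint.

No — it violates: B must come after R

Z must come after R — violated.
Z has to finish before B starts — violated.
R must be scheduled before X — violated.
R has to finish before V starts — violated.
X happens in the same slot as V — holds.
V must be scheduled before Z — holds.
V must be scheduled before B — violated.
B must come after R — violated.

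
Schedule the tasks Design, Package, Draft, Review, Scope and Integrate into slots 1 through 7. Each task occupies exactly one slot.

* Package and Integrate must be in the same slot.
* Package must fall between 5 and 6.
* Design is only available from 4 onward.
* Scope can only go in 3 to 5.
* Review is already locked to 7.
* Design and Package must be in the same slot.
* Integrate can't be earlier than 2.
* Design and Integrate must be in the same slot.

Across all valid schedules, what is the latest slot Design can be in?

Design is available from 4; Design must be in the same slot as Package, which can't be before 5, so Design is at least 5; Design must be in the same slot as Package, which can't be after 6, so Design is at most 6.
Design at 6 is achievable: Design -> 6, Package -> 6, Draft -> 1, Integrate -> 6, Scope -> 3, Review -> 7.

6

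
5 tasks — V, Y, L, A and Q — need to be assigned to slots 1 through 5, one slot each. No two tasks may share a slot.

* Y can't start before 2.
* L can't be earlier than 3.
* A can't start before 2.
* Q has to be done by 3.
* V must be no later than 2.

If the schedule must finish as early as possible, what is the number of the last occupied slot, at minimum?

5

With at most 1 per slot and 5 tasks, at least 5 slots are needed.
L can't be placed before 3, so the schedule must run through at least slot 3.
5 works (last occupied slot: 5): for example Y -> 4, L -> 3, Q -> 2, A -> 5, V -> 1.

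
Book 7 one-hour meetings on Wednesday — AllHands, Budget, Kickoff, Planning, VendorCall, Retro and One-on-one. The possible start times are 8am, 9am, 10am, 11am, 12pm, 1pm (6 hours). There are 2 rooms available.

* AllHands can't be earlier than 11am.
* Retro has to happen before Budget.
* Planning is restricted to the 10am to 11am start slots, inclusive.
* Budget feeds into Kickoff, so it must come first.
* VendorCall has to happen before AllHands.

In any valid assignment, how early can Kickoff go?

Precedence pushes Kickoff to at least 10am.
Kickoff at 10am is achievable: Kickoff -> 10am; Planning -> 10am; Budget -> 9am; Retro -> 8am; VendorCall -> 8am; One-on-one -> 9am; AllHands -> 11am.

10am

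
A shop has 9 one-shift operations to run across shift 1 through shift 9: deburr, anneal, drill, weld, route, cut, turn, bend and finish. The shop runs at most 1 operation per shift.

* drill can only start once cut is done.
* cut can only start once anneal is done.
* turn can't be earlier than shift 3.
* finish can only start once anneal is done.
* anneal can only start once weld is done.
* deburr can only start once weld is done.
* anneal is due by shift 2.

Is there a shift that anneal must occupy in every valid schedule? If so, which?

Precedence pushes anneal to at least shift 2; anneal's own window allows nothing later than shift 2.
So anneal is pinned to shift 2.

shift 2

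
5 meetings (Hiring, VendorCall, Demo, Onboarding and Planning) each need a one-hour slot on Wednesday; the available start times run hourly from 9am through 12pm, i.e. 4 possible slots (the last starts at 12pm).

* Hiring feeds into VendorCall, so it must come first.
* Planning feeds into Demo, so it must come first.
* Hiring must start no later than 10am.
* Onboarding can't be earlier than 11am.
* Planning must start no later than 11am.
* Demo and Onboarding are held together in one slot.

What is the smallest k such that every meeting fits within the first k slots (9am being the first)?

The precedence chain requires at least 2 distinct slots.
Onboarding can't be placed before 11am — that is slot 3 counting from 9am — so the schedule must run through at least 3 slots.
3 works (last occupied slot: 11am): for example Hiring -> 9am; Demo -> 11am; VendorCall -> 10am; Planning -> 9am; Onboarding -> 11am.

3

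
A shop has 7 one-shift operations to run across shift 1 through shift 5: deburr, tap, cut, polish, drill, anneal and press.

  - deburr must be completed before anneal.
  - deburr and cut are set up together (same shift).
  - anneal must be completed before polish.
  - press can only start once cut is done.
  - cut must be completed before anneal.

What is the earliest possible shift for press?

Precedence pushes press to at least shift 2.
press at shift 2 is achievable: cut in shift 1; drill in shift 1; deburr in shift 1; polish in shift 3; anneal in shift 2; tap in shift 1; press in shift 2.

shift 2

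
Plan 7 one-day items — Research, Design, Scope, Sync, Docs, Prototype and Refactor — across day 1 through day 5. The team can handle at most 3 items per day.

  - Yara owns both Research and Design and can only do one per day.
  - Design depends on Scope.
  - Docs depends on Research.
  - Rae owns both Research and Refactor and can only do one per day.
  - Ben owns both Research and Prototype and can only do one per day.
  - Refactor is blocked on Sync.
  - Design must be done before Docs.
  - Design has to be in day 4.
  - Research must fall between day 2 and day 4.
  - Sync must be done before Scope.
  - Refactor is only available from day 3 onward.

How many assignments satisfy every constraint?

60

Splitting on Research: it can be day 2 (36), day 3 (24). Listing each branch's schedules as (Design, Scope, Sync, Docs, Prototype, Refactor) by day number:
Research=day 2: (4,2,1,5,1,3) (4,2,1,5,1,4) (4,2,1,5,1,5) (4,2,1,5,3,3) (4,2,1,5,3,4) (4,2,1,5,3,5) (4,2,1,5,4,3) (4,2,1,5,4,4) (4,2,1,5,4,5) (4,2,1,5,5,3) (4,2,1,5,5,4) (4,2,1,5,5,5) (4,3,1,5,1,3) (4,3,1,5,1,4) (4,3,1,5,1,5) (4,3,1,5,3,3) (4,3,1,5,3,4) (4,3,1,5,3,5) (4,3,1,5,4,3) (4,3,1,5,4,4) (4,3,1,5,4,5) (4,3,1,5,5,3) (4,3,1,5,5,4) (4,3,1,5,5,5) (4,3,2,5,1,3) (4,3,2,5,1,4) (4,3,2,5,1,5) (4,3,2,5,3,3) (4,3,2,5,3,4) (4,3,2,5,3,5) (4,3,2,5,4,3) (4,3,2,5,4,4) (4,3,2,5,4,5) (4,3,2,5,5,3) (4,3,2,5,5,4) (4,3,2,5,5,5) — 36.
Research=day 3: (4,2,1,5,1,4) (4,2,1,5,1,5) (4,2,1,5,2,4) (4,2,1,5,2,5) (4,2,1,5,4,4) (4,2,1,5,4,5) (4,2,1,5,5,4) (4,2,1,5,5,5) (4,3,1,5,1,4) (4,3,1,5,1,5) (4,3,1,5,2,4) (4,3,1,5,2,5) (4,3,1,5,4,4) (4,3,1,5,4,5) (4,3,1,5,5,4) (4,3,1,5,5,5) (4,3,2,5,1,4) (4,3,2,5,1,5) (4,3,2,5,2,4) (4,3,2,5,2,5) (4,3,2,5,4,4) (4,3,2,5,4,5) (4,3,2,5,5,4) (4,3,2,5,5,5) — 24.
Summing: 36 + 24 = 60.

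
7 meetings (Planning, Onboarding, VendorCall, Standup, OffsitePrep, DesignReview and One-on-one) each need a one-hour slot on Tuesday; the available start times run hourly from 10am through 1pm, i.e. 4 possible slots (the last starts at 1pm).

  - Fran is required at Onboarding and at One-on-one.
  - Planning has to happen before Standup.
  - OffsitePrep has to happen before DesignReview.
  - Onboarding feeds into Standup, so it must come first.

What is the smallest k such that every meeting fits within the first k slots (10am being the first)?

The precedence chain requires at least 2 distinct slots.
2 works (last occupied slot: 11am): for example DesignReview=11am, OffsitePrep=10am, Planning=10am, Onboarding=10am, One-on-one=11am, Standup=11am, VendorCall=10am.

2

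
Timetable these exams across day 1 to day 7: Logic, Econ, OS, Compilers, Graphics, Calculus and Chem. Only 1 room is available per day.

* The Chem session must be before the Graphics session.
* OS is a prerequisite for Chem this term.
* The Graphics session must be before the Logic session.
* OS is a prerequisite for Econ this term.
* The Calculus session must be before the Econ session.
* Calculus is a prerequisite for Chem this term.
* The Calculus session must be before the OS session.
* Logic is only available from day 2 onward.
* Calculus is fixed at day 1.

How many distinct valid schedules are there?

Splitting on Logic: it can be day 5 (2), day 6 (7), day 7 (15). Listing each branch's schedules as (Econ, OS, Compilers, Graphics, Calculus, Chem) by day number:
Logic=day 5: (6,2,7,4,1,3) (7,2,6,4,1,3) — 2.
Logic=day 6: (3,2,7,5,1,4) (4,2,7,5,1,3) (5,2,7,4,1,3) (7,2,3,5,1,4) (7,2,4,5,1,3) (7,2,5,4,1,3) (7,3,2,5,1,4) — 7.
Logic=day 7: (3,2,4,6,1,5) (3,2,5,6,1,4) (3,2,6,5,1,4) (4,2,3,6,1,5) (4,2,5,6,1,3) (4,2,6,5,1,3) (4,3,2,6,1,5) (5,2,3,6,1,4) (5,2,4,6,1,3) (5,2,6,4,1,3) (5,3,2,6,1,4) (6,2,3,5,1,4) (6,2,4,5,1,3) (6,2,5,4,1,3) (6,3,2,5,1,4) — 15.
Summing: 2 + 7 + 15 = 24.

24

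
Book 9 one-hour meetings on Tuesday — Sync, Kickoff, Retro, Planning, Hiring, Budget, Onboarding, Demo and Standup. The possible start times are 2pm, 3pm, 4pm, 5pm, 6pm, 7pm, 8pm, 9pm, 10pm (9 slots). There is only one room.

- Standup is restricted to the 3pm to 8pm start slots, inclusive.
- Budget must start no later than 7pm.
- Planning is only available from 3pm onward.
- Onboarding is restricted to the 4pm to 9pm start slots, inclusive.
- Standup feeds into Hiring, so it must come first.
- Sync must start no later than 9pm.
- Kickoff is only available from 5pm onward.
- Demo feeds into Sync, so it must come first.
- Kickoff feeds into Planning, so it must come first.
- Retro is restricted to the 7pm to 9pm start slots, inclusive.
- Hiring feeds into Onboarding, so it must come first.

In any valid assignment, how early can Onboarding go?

5pm

Onboarding is available from 4pm; precedence pushes Onboarding to at least 5pm; Onboarding's own window allows nothing later than 9pm.
Onboarding at 5pm is achievable: Planning=10pm, Onboarding=5pm, Budget=2pm, Retro=7pm, Hiring=4pm, Sync=9pm, Standup=3pm, Kickoff=6pm, Demo=8pm.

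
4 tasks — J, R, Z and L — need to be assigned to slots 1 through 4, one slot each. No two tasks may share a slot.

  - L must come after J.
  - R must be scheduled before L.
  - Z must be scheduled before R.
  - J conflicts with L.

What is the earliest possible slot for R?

2

Precedence pushes R to at least 2; downstream work caps R at 3.
R at 2 is achievable: Z -> 1, J -> 3, R -> 2, L -> 4.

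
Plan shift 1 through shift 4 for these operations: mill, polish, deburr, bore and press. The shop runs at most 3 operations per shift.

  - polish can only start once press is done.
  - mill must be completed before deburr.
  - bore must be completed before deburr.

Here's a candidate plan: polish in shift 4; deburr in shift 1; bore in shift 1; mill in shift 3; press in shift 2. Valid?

No — it violates: mill must be completed before deburr

mill must be completed before deburr — violated.
polish can only start once press is done — holds.
The shop runs at most 3 operations per shift — holds.
bore must be completed before deburr — violated.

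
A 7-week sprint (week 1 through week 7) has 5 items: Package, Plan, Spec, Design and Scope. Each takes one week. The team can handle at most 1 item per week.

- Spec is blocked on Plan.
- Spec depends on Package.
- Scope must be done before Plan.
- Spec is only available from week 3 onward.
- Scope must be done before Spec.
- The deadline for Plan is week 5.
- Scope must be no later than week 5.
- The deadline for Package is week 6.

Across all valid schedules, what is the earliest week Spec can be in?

week 4

Spec is available from week 3.
Spec at week 4 is achievable: Scope=week 1; Package=week 3; Spec=week 4; Design=week 5; Plan=week 2.
Nothing earlier works — the capacity limit rule out every week before week 4.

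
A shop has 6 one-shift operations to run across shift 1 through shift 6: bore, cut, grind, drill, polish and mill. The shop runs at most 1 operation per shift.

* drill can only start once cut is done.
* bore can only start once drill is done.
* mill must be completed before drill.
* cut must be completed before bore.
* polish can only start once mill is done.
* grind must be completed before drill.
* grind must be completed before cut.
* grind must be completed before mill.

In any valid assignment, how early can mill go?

Precedence pushes mill to at least shift 2; downstream work caps mill at shift 4.
mill at shift 2 is achievable: grind -> shift 1, polish -> shift 6, cut -> shift 3, mill -> shift 2, bore -> shift 5, drill -> shift 4.

shift 2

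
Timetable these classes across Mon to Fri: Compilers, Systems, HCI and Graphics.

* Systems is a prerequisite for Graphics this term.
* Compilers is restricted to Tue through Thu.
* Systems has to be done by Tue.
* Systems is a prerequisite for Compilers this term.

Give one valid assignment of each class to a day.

Graphics=Tue; Systems=Mon; HCI=Mon; Compilers=Tue

Checking: Systems(Mon) before Graphics(Tue); Systems(Mon) before Compilers(Tue); Compilers=Tue in [Tue,Thu]; Systems=Mon in [Mon,Tue].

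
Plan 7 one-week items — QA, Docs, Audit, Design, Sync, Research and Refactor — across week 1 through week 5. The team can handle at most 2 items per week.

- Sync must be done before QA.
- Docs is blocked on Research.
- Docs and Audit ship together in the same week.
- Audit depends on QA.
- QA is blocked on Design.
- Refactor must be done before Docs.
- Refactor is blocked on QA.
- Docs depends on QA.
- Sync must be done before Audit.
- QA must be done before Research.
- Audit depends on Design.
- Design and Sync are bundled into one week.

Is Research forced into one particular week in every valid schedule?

Research can be week 3 (e.g. Audit -> week 4; Docs -> week 4; Design -> week 1; QA -> week 2; Research -> week 3; Sync -> week 1; Refactor -> week 3) or week 4 (e.g. Refactor in week 3; Sync in week 1; Research in week 4; Docs in week 5; Design in week 1; Audit in week 5; QA in week 2).

No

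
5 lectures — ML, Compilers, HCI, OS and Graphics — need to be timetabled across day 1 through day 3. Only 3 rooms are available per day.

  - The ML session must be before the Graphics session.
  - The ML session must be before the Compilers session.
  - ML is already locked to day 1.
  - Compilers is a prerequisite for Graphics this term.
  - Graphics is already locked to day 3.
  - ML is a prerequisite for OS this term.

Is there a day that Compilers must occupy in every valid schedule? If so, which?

ML is fixed at day 1 and must come before Compilers, so Compilers is at least day 2.
Graphics is fixed at day 3 and must come after Compilers, so Compilers is at most day 2.
So Compilers must be day 2.

day 2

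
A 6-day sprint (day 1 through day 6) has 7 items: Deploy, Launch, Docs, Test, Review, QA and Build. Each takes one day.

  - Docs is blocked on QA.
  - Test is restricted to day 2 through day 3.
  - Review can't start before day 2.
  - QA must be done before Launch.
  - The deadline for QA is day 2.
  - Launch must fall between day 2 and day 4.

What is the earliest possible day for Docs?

Precedence pushes Docs to at least day 2.
Docs at day 2 is achievable: Review=day 2, QA=day 1, Build=day 1, Launch=day 2, Test=day 2, Deploy=day 1, Docs=day 2.

day 2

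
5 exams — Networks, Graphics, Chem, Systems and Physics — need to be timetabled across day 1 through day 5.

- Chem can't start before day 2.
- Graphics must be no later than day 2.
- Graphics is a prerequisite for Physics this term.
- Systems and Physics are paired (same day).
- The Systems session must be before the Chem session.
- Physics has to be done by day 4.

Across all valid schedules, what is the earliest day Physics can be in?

day 2

Precedence pushes Physics to at least day 2; Physics's own window allows nothing later than day 4.
Physics at day 2 is achievable: Networks in day 1; Systems in day 2; Chem in day 3; Physics in day 2; Graphics in day 1.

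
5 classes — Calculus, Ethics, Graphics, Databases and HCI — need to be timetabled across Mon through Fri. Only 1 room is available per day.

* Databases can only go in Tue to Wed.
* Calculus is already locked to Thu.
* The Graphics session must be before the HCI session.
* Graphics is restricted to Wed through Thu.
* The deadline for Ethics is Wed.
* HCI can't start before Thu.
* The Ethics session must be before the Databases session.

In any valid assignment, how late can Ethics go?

Mon

Ethics's own window allows nothing later than Wed; downstream work caps Ethics at Tue.
Ethics at Mon is achievable: Ethics=Mon, Databases=Tue, Graphics=Wed, Calculus=Thu, HCI=Fri.
Nothing later works — the capacity limit rule out every day after Mon.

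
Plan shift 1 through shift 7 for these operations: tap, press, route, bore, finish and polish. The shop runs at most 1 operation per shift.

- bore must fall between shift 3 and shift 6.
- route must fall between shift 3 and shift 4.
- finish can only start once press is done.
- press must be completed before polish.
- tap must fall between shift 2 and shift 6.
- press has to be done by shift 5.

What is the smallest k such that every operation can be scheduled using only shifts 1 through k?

6 shifts

The precedence chain requires at least 2 distinct shifts.
With at most 1 per shift and 6 operations, at least 6 shifts are needed.
route can't be placed before shift 3, so the schedule must run through at least shift 3.
6 works (last occupied shift: shift 6): for example polish in shift 6; bore in shift 4; route in shift 3; finish in shift 5; tap in shift 2; press in shift 1.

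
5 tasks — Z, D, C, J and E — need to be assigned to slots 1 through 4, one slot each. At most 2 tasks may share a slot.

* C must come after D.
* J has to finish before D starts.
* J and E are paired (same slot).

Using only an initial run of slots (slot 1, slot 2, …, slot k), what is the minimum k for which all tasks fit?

3

The precedence chain requires at least 3 distinct slots.
With at most 2 per slot and 5 tasks, at least 3 slots are needed.
3 works (last occupied slot: 3): for example J in 1; E in 1; D in 2; Z in 2; C in 3.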